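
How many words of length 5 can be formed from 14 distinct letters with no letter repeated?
P(14,5) = 14!/(14-5)! = 240240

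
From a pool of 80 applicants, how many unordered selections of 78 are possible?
C(80,78) = 80!/(78!×2!) = 3160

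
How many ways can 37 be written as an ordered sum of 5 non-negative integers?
C(37+5-1, 5-1) = C(41, 4) = 101270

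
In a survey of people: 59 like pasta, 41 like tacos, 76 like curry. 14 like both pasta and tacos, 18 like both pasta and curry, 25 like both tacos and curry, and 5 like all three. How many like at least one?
|A∪B∪C| = 59+41+76-14-18-25+5 = 124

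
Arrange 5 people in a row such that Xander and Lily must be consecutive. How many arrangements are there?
Treat the 2 as one block: (5-2+1)! × 2! = 24 × 2 = 48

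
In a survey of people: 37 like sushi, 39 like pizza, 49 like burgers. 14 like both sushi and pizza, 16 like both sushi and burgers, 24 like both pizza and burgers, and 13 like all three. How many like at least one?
|A∪B∪C| = 37+39+49-14-16-24+13 = 84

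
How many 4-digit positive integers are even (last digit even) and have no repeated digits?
Last∈{0,2,4,6,8}. Last=0: 504. Last nonzero: 4×8×P(8,2) = 1792. Total = 2296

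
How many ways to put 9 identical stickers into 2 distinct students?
C(9+2-1, 2-1) = C(10, 1) = 10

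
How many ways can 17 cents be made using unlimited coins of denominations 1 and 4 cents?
Coefficient of x^17 in 1/(1-x^1) · 1/(1-x^4). Use j coins of 4 for j = 0..⌊17/4⌋ = 4, the rest in 1s: 4 + 1 = 5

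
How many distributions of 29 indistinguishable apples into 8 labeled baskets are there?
C(29+8-1, 8-1) = C(36, 7) = 8347680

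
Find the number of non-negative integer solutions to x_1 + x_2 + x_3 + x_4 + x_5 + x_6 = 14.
C(14+6-1, 6-1) = C(19, 5) = 11628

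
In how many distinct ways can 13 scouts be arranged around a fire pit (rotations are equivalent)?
Circular: fix one position, arrange the rest. (13-1)! = 479001600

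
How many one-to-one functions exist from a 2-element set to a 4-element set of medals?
P(4,2) = 4!/(4-2)! = 12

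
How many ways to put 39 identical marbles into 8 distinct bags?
C(39+8-1, 8-1) = C(46, 7) = 53524680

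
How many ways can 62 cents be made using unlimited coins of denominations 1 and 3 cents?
Coefficient of x^62 in 1/(1-x^1) · 1/(1-x^3). Use j coins of 3 for j = 0..⌊62/3⌋ = 20, the rest in 1s: 20 + 1 = 21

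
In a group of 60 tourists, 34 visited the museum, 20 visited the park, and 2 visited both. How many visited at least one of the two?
|A∪B| = |A| + |B| - |A∩B| = 34 + 20 - 2 = 52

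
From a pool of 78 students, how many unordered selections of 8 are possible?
C(78,8) = 78!/(8!×70!) = 23446881315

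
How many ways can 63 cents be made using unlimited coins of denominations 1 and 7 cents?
Coefficient of x^63 in 1/(1-x^1) · 1/(1-x^7). Use j coins of 7 for j = 0..⌊63/7⌋ = 9, the rest in 1s: 9 + 1 = 10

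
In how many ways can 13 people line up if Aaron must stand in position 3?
Fix one position: (13-1)! = 479001600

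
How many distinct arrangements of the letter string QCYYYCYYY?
9! / (6! × 1! × 2!) = 252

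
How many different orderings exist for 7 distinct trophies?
7! = 5040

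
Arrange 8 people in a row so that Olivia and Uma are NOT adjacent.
Total - adjacent = 8! - (8-1)!×2 = 40320 - 10080 = 30240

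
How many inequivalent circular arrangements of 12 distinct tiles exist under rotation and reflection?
(12-1)!/2 = 39916800/2 = 19958400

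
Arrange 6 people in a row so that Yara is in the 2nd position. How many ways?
Fix one position: (6-1)! = 120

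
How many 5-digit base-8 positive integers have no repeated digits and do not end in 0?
Last digit: 7 nonzero choices. First digit: 6 (nonzero, ≠last). Middle 3: P(6,3) = 120. Total = 5040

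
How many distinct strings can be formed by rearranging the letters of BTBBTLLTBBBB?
12! / (7! × 3! × 2!) = 7920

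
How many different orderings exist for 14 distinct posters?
14! = 87178291200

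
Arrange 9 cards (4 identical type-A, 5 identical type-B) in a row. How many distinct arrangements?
9! / (4! × 5!) = 126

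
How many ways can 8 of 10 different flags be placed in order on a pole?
P(10,8) = 10!/(10-8)! = 1814400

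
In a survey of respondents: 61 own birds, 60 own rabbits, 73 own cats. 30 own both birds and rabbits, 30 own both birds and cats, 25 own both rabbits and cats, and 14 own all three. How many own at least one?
|A∪B∪C| = 61+60+73-30-30-25+14 = 123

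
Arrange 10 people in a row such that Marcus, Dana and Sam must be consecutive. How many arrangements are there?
Treat the 3 as one block: (10-3+1)! × 3! = 40320 × 6 = 241920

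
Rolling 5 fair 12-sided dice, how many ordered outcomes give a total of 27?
Coefficient of x^27 in (x + x² + ... + x^12)^5. By inclusion-exclusion on dice exceeding 12: Σ_j (-1)^j C(5,j)·C(27-1-12j, 4) = C(5,0)·C(26,4) - C(5,1)·C(14,4) = 1·14950 - 5·1001 = 9945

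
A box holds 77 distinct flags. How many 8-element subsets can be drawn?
C(77,8) = 77!/(8!×69!) = 21042072975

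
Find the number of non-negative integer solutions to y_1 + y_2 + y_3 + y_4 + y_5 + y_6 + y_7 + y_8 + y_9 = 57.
C(57+9-1, 9-1) = C(65, 8) = 5047381560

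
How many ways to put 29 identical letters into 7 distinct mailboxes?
C(29+7-1, 7-1) = C(35, 6) = 1623160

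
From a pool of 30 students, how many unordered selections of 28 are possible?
C(30,28) = 30!/(28!×2!) = 435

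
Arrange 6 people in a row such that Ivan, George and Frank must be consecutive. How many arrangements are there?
Treat the 3 as one block: (6-3+1)! × 3! = 24 × 6 = 144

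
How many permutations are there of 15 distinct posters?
15! = 1307674368000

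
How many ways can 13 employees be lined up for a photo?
13! = 6227020800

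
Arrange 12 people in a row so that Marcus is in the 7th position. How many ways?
Fix one position: (12-1)! = 39916800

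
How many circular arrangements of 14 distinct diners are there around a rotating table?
Circular: fix one position, arrange the rest. (14-1)! = 6227020800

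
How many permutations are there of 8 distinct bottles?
8! = 40320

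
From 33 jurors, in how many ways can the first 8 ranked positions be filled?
P(33,8) = 33!/(33-8)! = 559809169920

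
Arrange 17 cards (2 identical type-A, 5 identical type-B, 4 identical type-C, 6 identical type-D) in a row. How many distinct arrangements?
17! / (2! × 5! × 4! × 6!) = 85765680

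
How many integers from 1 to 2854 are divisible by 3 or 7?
⌊2854/3⌋ + ⌊2854/7⌋ - ⌊2854/21⌋ = 951 + 407 - 135 = 1223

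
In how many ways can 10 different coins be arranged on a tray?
10! = 3628800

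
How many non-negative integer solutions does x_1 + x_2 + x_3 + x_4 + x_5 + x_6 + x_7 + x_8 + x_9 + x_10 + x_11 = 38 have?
C(38+11-1, 11-1) = C(48, 10) = 6540715896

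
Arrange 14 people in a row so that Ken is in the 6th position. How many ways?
Fix one position: (14-1)! = 6227020800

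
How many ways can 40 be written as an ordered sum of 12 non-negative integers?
C(40+12-1, 12-1) = C(51, 11) = 47626016970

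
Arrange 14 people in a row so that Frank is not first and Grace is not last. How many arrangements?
By inclusion-exclusion: 14! - 2×(14-1)! + (14-2)! = 87178291200 - 12454041600 + 479001600 = 75203251200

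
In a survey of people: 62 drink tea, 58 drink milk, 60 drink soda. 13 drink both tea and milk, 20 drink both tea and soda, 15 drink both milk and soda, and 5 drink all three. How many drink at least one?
|A∪B∪C| = 62+58+60-13-20-15+5 = 137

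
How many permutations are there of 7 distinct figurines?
7! = 5040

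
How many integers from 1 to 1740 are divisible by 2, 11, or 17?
⌊1740/2⌋+⌊1740/11⌋+⌊1740/17⌋ - ⌊1740/22⌋-⌊1740/34⌋-⌊1740/187⌋ + ⌊1740/374⌋ = 870+158+102 - 79-51-9 + 4 = 995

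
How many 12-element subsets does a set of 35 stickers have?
C(35,12) = 35!/(12!×23!) = 834451800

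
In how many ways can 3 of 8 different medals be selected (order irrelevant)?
C(8,3) = 8!/(3!×5!) = 56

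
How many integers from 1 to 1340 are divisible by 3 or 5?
⌊1340/3⌋ + ⌊1340/5⌋ - ⌊1340/15⌋ = 446 + 268 - 89 = 625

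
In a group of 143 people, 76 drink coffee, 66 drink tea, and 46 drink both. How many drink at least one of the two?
|A∪B| = |A| + |B| - |A∩B| = 76 + 66 - 46 = 96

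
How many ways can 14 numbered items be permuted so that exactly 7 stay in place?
Choose the 7 fixed points C(14,7) = 3432, derange the rest: !7 = Σ_{j=0}^{7} (-1)^j·7!/j! = 5040 - 5040 + 2520 - 840 + 210 - 42 + 7 - 1 = 1854. Product = 3432 × 1854 = 6362928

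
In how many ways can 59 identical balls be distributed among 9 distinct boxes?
C(59+9-1, 9-1) = C(67, 8) = 6522361560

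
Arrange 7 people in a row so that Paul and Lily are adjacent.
Treat as block: (7-1)! × 2! = 720 × 2 = 1440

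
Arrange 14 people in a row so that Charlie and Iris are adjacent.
Treat as block: (14-1)! × 2! = 6227020800 × 2 = 12454041600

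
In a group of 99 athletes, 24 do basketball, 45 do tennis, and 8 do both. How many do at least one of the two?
|A∪B| = |A| + |B| - |A∩B| = 24 + 45 - 8 = 61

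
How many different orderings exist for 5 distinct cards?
5! = 120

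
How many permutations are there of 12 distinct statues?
12! = 479001600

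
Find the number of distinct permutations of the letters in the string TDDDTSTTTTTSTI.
14! / (1! × 3! × 8! × 2!) = 180180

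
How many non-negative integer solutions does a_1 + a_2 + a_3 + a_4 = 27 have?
C(27+4-1, 4-1) = C(30, 3) = 4060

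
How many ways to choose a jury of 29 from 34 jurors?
C(34,29) = 34!/(29!×5!) = 278256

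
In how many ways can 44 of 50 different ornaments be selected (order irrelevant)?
C(50,44) = 50!/(44!×6!) = 15890700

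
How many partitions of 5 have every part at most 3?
Let r_j(i) = number of partitions of i into parts ≤ j, for i = 0..5. r_1(i) = 1 for all i; r_j(i) = r_{j-1}(i) + r_j(i-j). Rows j = 2..3: ≤2: 1 1 2 2 3 3; ≤3: 1 1 2 3 4 5. r_3(5) = 5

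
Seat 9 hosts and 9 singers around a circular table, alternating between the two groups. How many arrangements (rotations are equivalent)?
Fix one of the hosts: (9-1)! ways for the remaining hosts, × 9! ways for the singers = 40320 × 362880 = 14631321600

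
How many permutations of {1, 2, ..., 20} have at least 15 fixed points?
Exactly j fixed points: C(20,j)·!(20-j); sum over j ≥ 15 (derangement numbers via !m = (m-1)·(!(m-1) + !(m-2)): !0..!5 = 1, 0, 1, 2, 9, 44). Σ_{j=15}^{20} C(20,j)·!(20-j) = C(20,15)·!5 + C(20,16)·!4 + C(20,17)·!3 + C(20,18)·!2 + C(20,19)·!1 + C(20,20)·!0 = 15504·44 + 4845·9 + 1140·2 + 190·1 + 20·0 + 1·1 = 728252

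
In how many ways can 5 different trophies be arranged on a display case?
5! = 120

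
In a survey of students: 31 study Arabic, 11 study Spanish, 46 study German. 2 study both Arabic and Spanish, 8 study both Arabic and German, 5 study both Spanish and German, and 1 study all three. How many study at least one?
|A∪B∪C| = 31+11+46-2-8-5+1 = 74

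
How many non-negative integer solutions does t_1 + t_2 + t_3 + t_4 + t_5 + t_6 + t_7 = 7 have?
C(7+7-1, 7-1) = C(13, 6) = 1716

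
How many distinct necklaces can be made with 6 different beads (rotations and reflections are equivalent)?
(6-1)!/2 = 120/2 = 60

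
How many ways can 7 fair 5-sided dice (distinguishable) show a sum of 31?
Coefficient of x^31 in (x + x² + ... + x^5)^7. By inclusion-exclusion on dice exceeding 5: Σ_j (-1)^j C(7,j)·C(31-1-5j, 6) = C(7,0)·C(30,6) - C(7,1)·C(25,6) + C(7,2)·C(20,6) - C(7,3)·C(15,6) + C(7,4)·C(10,6) = 1·593775 - 7·177100 + 21·38760 - 35·5005 + 35·210 = 210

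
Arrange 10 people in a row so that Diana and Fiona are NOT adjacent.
Total - adjacent = 10! - (10-1)!×2 = 3628800 - 725760 = 2903040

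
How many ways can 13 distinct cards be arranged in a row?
13! = 6227020800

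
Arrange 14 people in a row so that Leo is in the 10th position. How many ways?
Fix one position: (14-1)! = 6227020800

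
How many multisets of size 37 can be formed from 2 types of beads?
C(37+2-1, 2-1) = C(38, 1) = 38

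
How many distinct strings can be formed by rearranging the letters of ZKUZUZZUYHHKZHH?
15! / (5! × 3! × 4! × 1! × 2!) = 37837800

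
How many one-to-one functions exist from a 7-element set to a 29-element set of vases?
P(29,7) = 29!/(29-7)! = 7866331200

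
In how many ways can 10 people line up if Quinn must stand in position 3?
Fix one position: (10-1)! = 362880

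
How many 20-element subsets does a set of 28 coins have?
C(28,20) = 28!/(20!×8!) = 3108105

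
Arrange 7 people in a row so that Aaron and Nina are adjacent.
Treat as block: (7-1)! × 2! = 720 × 2 = 1440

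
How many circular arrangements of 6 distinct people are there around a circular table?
Circular: fix one position, arrange the rest. (6-1)! = 120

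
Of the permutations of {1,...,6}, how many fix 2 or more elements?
Exactly j fixed points: C(6,j)·!(6-j); sum over j ≥ 2 (derangement numbers via !m = (m-1)·(!(m-1) + !(m-2)): !0..!4 = 1, 0, 1, 2, 9). Σ_{j=2}^{6} C(6,j)·!(6-j) = C(6,2)·!4 + C(6,3)·!3 + C(6,4)·!2 + C(6,5)·!1 + C(6,6)·!0 = 15·9 + 20·2 + 15·1 + 6·0 + 1·1 = 191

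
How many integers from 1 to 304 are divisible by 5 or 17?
⌊304/5⌋ + ⌊304/17⌋ - ⌊304/85⌋ = 60 + 17 - 3 = 74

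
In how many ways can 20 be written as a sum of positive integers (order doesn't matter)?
Pentagonal recurrence p(n) = p(n-1) + p(n-2) - p(n-5) - p(n-7) + p(n-12) + p(n-15) - ... gives p(0..19) = 1, 1, 2, 3, 5, 7, 11, 15, 22, 30, 42, 56, 77, 101, 135, 176, 231, 297, 385, 490. p(20) = p(19) + p(18) - p(15) - p(13) + p(8) + p(5) = 490 + 385 - 176 - 101 + 22 + 7 = 627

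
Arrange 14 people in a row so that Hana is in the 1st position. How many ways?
Fix one position: (14-1)! = 6227020800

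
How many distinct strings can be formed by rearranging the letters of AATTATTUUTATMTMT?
16! / (8! × 2! × 2! × 4!) = 5405400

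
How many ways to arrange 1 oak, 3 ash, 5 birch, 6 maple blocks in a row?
15! / (1! × 3! × 5! × 6!) = 2522520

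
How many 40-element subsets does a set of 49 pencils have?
C(49,40) = 49!/(40!×9!) = 2054455634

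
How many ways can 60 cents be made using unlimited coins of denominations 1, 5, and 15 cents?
Coefficient of x^60 in 1/(1-x^1) · 1/(1-x^5) · 1/(1-x^15). Case on j = number of 15-cent coins (j = 0..4); remainder r = 60 - 15j is made from {1,5} in ⌊r/5⌋+1 ways. r = 60, 45, 30, 15, 0 → 13 + 10 + 7 + 4 + 1 = 35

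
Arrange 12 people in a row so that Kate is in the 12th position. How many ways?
Fix one position: (12-1)! = 39916800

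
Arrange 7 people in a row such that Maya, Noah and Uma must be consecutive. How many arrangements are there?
Treat the 3 as one block: (7-3+1)! × 3! = 120 × 6 = 720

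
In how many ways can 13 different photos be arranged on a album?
13! = 6227020800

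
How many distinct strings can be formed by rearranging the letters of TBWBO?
5! / (2! × 1! × 1! × 1!) = 60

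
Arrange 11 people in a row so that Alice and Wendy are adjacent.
Treat as block: (11-1)! × 2! = 3628800 × 2 = 7257600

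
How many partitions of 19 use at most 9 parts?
By conjugation, equals partitions of 19 into parts ≤ 9. Let r_j(i) = number of partitions of i into parts ≤ j, for i = 0..19. r_1(i) = 1 for all i; r_j(i) = r_{j-1}(i) + r_j(i-j). Rows j = 2..9: ≤2: 1 1 2 2 3 3 4 4 5 5 6 6 7 7 8 8 9 9 10 10; ≤3: 1 1 2 3 4 5 7 8 10 12 14 16 19 21 24 27 30 33 37 40; ≤4: 1 1 2 3 5 6 9 11 15 18 23 27 34 39 47 54 64 72 84 94; ≤5: 1 1 2 3 5 7 10 13 18 23 30 37 47 57 70 84 101 119 141 164; ≤6: 1 1 2 3 5 7 11 14 20 26 35 44 58 71 90 110 136 163 199 235; ≤7: 1 1 2 3 5 7 11 15 21 28 38 49 65 82 105 131 164 201 248 300; ≤8: 1 1 2 3 5 7 11 15 22 29 40 52 70 89 116 146 186 230 288 352; ≤9: 1 1 2 3 5 7 11 15 22 30 41 54 73 94 123 157 201 252 318 393. r_9(19) = 393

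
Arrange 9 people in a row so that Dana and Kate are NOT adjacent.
Total - adjacent = 9! - (9-1)!×2 = 362880 - 80640 = 282240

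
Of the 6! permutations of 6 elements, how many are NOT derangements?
Complement of the derangements. !6 = Σ_{j=0}^{6} (-1)^j·6!/j! = 720 - 720 + 360 - 120 + 30 - 6 + 1 = 265. 6! - !6 = 720 - 265 = 455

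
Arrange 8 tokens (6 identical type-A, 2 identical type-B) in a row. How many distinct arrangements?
8! / (6! × 2!) = 28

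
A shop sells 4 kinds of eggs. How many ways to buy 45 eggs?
C(45+4-1, 4-1) = C(48, 3) = 17296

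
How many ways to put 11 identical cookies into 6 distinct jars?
C(11+6-1, 6-1) = C(16, 5) = 4368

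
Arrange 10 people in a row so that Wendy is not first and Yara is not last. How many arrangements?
By inclusion-exclusion: 10! - 2×(10-1)! + (10-2)! = 3628800 - 725760 + 40320 = 2943360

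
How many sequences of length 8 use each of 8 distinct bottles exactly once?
8! = 40320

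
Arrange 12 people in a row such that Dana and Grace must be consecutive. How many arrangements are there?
Treat the 2 as one block: (12-2+1)! × 2! = 39916800 × 2 = 79833600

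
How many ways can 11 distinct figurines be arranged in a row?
11! = 39916800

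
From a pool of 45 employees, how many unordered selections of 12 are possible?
C(45,12) = 45!/(12!×33!) = 28760021745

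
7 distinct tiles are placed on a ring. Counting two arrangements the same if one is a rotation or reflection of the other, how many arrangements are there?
(7-1)!/2 = 720/2 = 360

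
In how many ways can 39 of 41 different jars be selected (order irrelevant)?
C(41,39) = 41!/(39!×2!) = 820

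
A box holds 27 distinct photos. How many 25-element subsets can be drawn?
C(27,25) = 27!/(25!×2!) = 351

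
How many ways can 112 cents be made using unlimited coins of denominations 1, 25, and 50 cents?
Coefficient of x^112 in 1/(1-x^1) · 1/(1-x^25) · 1/(1-x^50). Case on j = number of 50-cent coins (j = 0..2); remainder r = 112 - 50j is made from {1,25} in ⌊r/25⌋+1 ways. r = 112, 62, 12 → 5 + 3 + 1 = 9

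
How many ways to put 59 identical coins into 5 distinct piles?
C(59+5-1, 5-1) = C(63, 4) = 595665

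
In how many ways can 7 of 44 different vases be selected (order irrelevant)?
C(44,7) = 44!/(7!×37!) = 38320568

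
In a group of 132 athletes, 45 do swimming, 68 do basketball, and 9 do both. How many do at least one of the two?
|A∪B| = |A| + |B| - |A∩B| = 45 + 68 - 9 = 104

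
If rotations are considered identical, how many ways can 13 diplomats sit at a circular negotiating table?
Circular: fix one position, arrange the rest. (13-1)! = 479001600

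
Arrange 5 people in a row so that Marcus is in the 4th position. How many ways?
Fix one position: (5-1)! = 24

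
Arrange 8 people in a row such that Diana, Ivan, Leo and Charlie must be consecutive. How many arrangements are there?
Treat the 4 as one block: (8-4+1)! × 4! = 120 × 24 = 2880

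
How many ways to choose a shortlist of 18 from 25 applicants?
C(25,18) = 25!/(18!×7!) = 480700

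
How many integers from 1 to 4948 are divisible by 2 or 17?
⌊4948/2⌋ + ⌊4948/17⌋ - ⌊4948/34⌋ = 2474 + 291 - 145 = 2620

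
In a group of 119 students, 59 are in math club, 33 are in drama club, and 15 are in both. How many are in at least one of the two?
|A∪B| = |A| + |B| - |A∩B| = 59 + 33 - 15 = 77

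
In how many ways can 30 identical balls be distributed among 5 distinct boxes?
C(30+5-1, 5-1) = C(34, 4) = 46376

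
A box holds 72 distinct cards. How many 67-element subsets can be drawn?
C(72,67) = 72!/(67!×5!) = 13991544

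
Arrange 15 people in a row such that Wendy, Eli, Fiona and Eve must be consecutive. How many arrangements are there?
Treat the 4 as one block: (15-4+1)! × 4! = 479001600 × 24 = 11496038400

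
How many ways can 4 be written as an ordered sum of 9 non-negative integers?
C(4+9-1, 9-1) = C(12, 8) = 495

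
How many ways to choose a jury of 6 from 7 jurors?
C(7,6) = 7!/(6!×1!) = 7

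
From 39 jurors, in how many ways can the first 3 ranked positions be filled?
P(39,3) = 39!/(39-3)! = 54834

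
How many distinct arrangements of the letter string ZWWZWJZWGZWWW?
13! / (1! × 7! × 4! × 1!) = 51480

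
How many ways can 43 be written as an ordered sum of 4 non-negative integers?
C(43+4-1, 4-1) = C(46, 3) = 15180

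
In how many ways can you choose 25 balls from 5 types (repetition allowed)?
C(25+5-1, 5-1) = C(29, 4) = 23751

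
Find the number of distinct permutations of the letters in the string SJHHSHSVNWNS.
12! / (1! × 4! × 3! × 2! × 1! × 1!) = 1663200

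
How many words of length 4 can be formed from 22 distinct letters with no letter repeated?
P(22,4) = 22!/(22-4)! = 175560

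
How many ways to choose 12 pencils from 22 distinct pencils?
C(22,12) = 22!/(12!×10!) = 646646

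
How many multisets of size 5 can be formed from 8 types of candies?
C(5+8-1, 8-1) = C(12, 7) = 792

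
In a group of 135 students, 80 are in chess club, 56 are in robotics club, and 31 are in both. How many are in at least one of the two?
|A∪B| = |A| + |B| - |A∩B| = 80 + 56 - 31 = 105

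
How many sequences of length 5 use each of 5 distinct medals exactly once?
5! = 120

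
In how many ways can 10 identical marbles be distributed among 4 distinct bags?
C(10+4-1, 4-1) = C(13, 3) = 286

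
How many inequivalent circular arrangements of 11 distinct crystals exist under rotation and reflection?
(11-1)!/2 = 3628800/2 = 1814400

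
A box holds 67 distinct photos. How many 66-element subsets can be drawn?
C(67,66) = 67!/(66!×1!) = 67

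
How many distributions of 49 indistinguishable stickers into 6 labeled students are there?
C(49+6-1, 6-1) = C(54, 5) = 3162510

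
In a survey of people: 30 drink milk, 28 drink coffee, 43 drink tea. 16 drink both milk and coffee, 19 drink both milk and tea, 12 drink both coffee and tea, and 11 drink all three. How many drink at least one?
|A∪B∪C| = 30+28+43-16-19-12+11 = 65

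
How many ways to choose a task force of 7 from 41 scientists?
C(41,7) = 41!/(7!×34!) = 22481940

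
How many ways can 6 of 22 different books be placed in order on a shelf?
P(22,6) = 22!/(22-6)! = 53721360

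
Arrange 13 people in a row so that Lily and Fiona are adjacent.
Treat as block: (13-1)! × 2! = 479001600 × 2 = 958003200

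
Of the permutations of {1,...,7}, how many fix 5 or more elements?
Exactly j fixed points: C(7,j)·!(7-j); sum over j ≥ 5 (derangement numbers via !m = (m-1)·(!(m-1) + !(m-2)): !0..!2 = 1, 0, 1). Σ_{j=5}^{7} C(7,j)·!(7-j) = C(7,5)·!2 + C(7,6)·!1 + C(7,7)·!0 = 21·1 + 7·0 + 1·1 = 22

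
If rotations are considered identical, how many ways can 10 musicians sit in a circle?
Circular: fix one position, arrange the rest. (10-1)! = 362880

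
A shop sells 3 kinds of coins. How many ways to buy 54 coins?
C(54+3-1, 3-1) = C(56, 2) = 1540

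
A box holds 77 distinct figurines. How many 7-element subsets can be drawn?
C(77,7) = 77!/(7!×70!) = 2404808340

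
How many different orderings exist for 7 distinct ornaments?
7! = 5040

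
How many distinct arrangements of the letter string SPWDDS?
6! / (1! × 1! × 2! × 2!) = 180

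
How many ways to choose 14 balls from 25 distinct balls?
C(25,14) = 25!/(14!×11!) = 4457400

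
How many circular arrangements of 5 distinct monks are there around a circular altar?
Circular: fix one position, arrange the rest. (5-1)! = 24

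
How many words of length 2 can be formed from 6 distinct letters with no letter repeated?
P(6,2) = 6!/(6-2)! = 30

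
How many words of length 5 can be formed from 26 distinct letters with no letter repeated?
P(26,5) = 26!/(26-5)! = 7893600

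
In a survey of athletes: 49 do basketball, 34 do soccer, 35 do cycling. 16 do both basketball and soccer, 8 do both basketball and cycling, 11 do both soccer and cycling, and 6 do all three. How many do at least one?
|A∪B∪C| = 49+34+35-16-8-11+6 = 89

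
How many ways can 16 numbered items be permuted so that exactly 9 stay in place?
Choose the 9 fixed points C(16,9) = 11440, derange the rest: !7 = Σ_{j=0}^{7} (-1)^j·7!/j! = 5040 - 5040 + 2520 - 840 + 210 - 42 + 7 - 1 = 1854. Product = 11440 × 1854 = 21209760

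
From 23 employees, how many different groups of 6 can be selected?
C(23,6) = 23!/(6!×17!) = 100947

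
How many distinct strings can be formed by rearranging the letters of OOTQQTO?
7! / (3! × 2! × 2!) = 210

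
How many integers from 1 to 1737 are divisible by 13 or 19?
⌊1737/13⌋ + ⌊1737/19⌋ - ⌊1737/247⌋ = 133 + 91 - 7 = 217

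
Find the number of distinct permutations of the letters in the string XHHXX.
5! / (3! × 2!) = 10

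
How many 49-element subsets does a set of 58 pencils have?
C(58,49) = 58!/(49!×9!) = 10648873950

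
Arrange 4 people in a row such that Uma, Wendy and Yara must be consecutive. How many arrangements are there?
Treat the 3 as one block: (4-3+1)! × 3! = 2 × 6 = 12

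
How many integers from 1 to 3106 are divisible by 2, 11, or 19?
⌊3106/2⌋+⌊3106/11⌋+⌊3106/19⌋ - ⌊3106/22⌋-⌊3106/38⌋-⌊3106/209⌋ + ⌊3106/418⌋ = 1553+282+163 - 141-81-14 + 7 = 1769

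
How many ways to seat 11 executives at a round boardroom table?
Circular: fix one position, arrange the rest. (11-1)! = 3628800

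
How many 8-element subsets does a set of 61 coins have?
C(61,8) = 61!/(8!×53!) = 2944827765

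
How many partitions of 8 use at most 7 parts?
By conjugation, equals partitions of 8 into parts ≤ 7. Let r_j(i) = number of partitions of i into parts ≤ j, for i = 0..8. r_1(i) = 1 for all i; r_j(i) = r_{j-1}(i) + r_j(i-j). Rows j = 2..7: ≤2: 1 1 2 2 3 3 4 4 5; ≤3: 1 1 2 3 4 5 7 8 10; ≤4: 1 1 2 3 5 6 9 11 15; ≤5: 1 1 2 3 5 7 10 13 18; ≤6: 1 1 2 3 5 7 11 14 20; ≤7: 1 1 2 3 5 7 11 15 21. r_7(8) = 21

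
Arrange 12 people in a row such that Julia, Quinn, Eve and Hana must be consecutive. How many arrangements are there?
Treat the 4 as one block: (12-4+1)! × 4! = 362880 × 24 = 8709120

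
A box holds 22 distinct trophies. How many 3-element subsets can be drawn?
C(22,3) = 22!/(3!×19!) = 1540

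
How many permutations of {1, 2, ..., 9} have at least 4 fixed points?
Exactly j fixed points: C(9,j)·!(9-j); sum over j ≥ 4 (derangement numbers via !m = (m-1)·(!(m-1) + !(m-2)): !0..!5 = 1, 0, 1, 2, 9, 44). Σ_{j=4}^{9} C(9,j)·!(9-j) = C(9,4)·!5 + C(9,5)·!4 + C(9,6)·!3 + C(9,7)·!2 + C(9,8)·!1 + C(9,9)·!0 = 126·44 + 126·9 + 84·2 + 36·1 + 9·0 + 1·1 = 6883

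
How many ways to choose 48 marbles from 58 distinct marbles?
C(58,48) = 58!/(48!×10!) = 52179482355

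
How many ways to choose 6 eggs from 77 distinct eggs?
C(77,6) = 77!/(6!×71!) = 237093780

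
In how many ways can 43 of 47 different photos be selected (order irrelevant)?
C(47,43) = 47!/(43!×4!) = 178365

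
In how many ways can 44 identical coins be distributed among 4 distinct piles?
C(44+4-1, 4-1) = C(47, 3) = 16215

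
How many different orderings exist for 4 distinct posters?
4! = 24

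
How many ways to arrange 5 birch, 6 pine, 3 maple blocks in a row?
14! / (5! × 6! × 3!) = 168168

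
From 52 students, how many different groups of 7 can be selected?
C(52,7) = 52!/(7!×45!) = 133784560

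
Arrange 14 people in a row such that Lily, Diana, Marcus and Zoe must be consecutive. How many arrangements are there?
Treat the 4 as one block: (14-4+1)! × 4! = 39916800 × 24 = 958003200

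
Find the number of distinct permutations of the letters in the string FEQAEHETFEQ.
11! / (2! × 2! × 1! × 1! × 4! × 1!) = 415800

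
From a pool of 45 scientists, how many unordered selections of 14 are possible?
C(45,14) = 45!/(14!×31!) = 166871334960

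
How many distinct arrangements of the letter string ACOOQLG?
7! / (1! × 1! × 1! × 1! × 1! × 2!) = 2520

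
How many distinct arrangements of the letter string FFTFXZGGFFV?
11! / (1! × 1! × 2! × 5! × 1! × 1!) = 166320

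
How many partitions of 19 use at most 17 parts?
By conjugation, equals partitions of 19 into parts ≤ 17. Let r_j(i) = number of partitions of i into parts ≤ j, for i = 0..19. r_1(i) = 1 for all i; r_j(i) = r_{j-1}(i) + r_j(i-j). Rows j = 2..17: ≤2: 1 1 2 2 3 3 4 4 5 5 6 6 7 7 8 8 9 9 10 10; ≤3: 1 1 2 3 4 5 7 8 10 12 14 16 19 21 24 27 30 33 37 40; ≤4: 1 1 2 3 5 6 9 11 15 18 23 27 34 39 47 54 64 72 84 94; ≤5: 1 1 2 3 5 7 10 13 18 23 30 37 47 57 70 84 101 119 141 164; ≤6: 1 1 2 3 5 7 11 14 20 26 35 44 58 71 90 110 136 163 199 235; ≤7: 1 1 2 3 5 7 11 15 21 28 38 49 65 82 105 131 164 201 248 300; ≤8: 1 1 2 3 5 7 11 15 22 29 40 52 70 89 116 146 186 230 288 352; ≤9: 1 1 2 3 5 7 11 15 22 30 41 54 73 94 123 157 201 252 318 393; ≤10: 1 1 2 3 5 7 11 15 22 30 42 55 75 97 128 164 212 267 340 423; ≤11: 1 1 2 3 5 7 11 15 22 30 42 56 76 99 131 169 219 278 355 445; ≤12: 1 1 2 3 5 7 11 15 22 30 42 56 77 100 133 172 224 285 366 460; ≤13: 1 1 2 3 5 7 11 15 22 30 42 56 77 101 134 174 227 290 373 471; ≤14: 1 1 2 3 5 7 11 15 22 30 42 56 77 101 135 175 229 293 378 478; ≤15: 1 1 2 3 5 7 11 15 22 30 42 56 77 101 135 176 230 295 381 483; ≤16: 1 1 2 3 5 7 11 15 22 30 42 56 77 101 135 176 231 296 383 486; ≤17: 1 1 2 3 5 7 11 15 22 30 42 56 77 101 135 176 231 297 384 488. r_17(19) = 488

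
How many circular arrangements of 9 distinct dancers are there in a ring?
Circular: fix one position, arrange the rest. (9-1)! = 40320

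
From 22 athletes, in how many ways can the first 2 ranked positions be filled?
P(22,2) = 22!/(22-2)! = 462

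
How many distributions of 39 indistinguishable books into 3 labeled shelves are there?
C(39+3-1, 3-1) = C(41, 2) = 820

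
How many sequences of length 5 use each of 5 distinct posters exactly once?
5! = 120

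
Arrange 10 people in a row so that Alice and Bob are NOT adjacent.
Total - adjacent = 10! - (10-1)!×2 = 3628800 - 725760 = 2903040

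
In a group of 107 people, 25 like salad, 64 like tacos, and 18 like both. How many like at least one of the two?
|A∪B| = |A| + |B| - |A∩B| = 25 + 64 - 18 = 71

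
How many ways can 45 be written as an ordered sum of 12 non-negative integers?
C(45+12-1, 12-1) = C(56, 11) = 148902215280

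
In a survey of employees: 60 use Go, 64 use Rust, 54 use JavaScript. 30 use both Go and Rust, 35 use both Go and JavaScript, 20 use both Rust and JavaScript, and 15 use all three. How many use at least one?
|A∪B∪C| = 60+64+54-30-35-20+15 = 108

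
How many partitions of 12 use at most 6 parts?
By conjugation, equals partitions of 12 into parts ≤ 6. Let r_j(i) = number of partitions of i into parts ≤ j, for i = 0..12. r_1(i) = 1 for all i; r_j(i) = r_{j-1}(i) + r_j(i-j). Rows j = 2..6: ≤2: 1 1 2 2 3 3 4 4 5 5 6 6 7; ≤3: 1 1 2 3 4 5 7 8 10 12 14 16 19; ≤4: 1 1 2 3 5 6 9 11 15 18 23 27 34; ≤5: 1 1 2 3 5 7 10 13 18 23 30 37 47; ≤6: 1 1 2 3 5 7 11 14 20 26 35 44 58. r_6(12) = 58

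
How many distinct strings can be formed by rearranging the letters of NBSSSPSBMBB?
11! / (4! × 1! × 1! × 1! × 4!) = 69300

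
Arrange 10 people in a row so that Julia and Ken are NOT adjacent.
Total - adjacent = 10! - (10-1)!×2 = 3628800 - 725760 = 2903040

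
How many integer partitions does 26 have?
Pentagonal recurrence p(n) = p(n-1) + p(n-2) - p(n-5) - p(n-7) + p(n-12) + p(n-15) - ... gives p(0..25) = 1, 1, 2, 3, 5, 7, 11, 15, 22, 30, 42, 56, 77, 101, 135, 176, 231, 297, 385, 490, 627, 792, 1002, 1255, 1575, 1958. p(26) = p(25) + p(24) - p(21) - p(19) + p(14) + p(11) - p(4) - p(0) = 1958 + 1575 - 792 - 490 + 135 + 56 - 5 - 1 = 2436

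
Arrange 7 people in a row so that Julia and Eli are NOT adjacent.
Total - adjacent = 7! - (7-1)!×2 = 5040 - 1440 = 3600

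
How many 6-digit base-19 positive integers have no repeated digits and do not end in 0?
Last digit: 18 nonzero choices. First digit: 17 (nonzero, ≠last). Middle 4: P(17,4) = 57120. Total = 17478720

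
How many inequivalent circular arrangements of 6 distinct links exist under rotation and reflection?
(6-1)!/2 = 120/2 = 60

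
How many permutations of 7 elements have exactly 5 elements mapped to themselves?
Choose the 5 fixed points C(7,5) = 21, derange the rest: !2 = Σ_{j=0}^{2} (-1)^j·2!/j! = 2 - 2 + 1 = 1. Product = 21 × 1 = 21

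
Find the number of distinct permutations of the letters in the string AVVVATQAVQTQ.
12! / (3! × 4! × 3! × 2!) = 277200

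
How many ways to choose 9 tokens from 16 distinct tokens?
C(16,9) = 16!/(9!×7!) = 11440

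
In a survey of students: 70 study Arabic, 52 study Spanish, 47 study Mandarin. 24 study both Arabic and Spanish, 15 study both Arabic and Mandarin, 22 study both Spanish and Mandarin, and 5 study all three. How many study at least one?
|A∪B∪C| = 70+52+47-24-15-22+5 = 113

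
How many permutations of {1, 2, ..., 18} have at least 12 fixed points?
Exactly j fixed points: C(18,j)·!(18-j); sum over j ≥ 12 (derangement numbers via !m = (m-1)·(!(m-1) + !(m-2)): !0..!6 = 1, 0, 1, 2, 9, 44, 265). Σ_{j=12}^{18} C(18,j)·!(18-j) = C(18,12)·!6 + C(18,13)·!5 + C(18,14)·!4 + C(18,15)·!3 + C(18,16)·!2 + C(18,17)·!1 + C(18,18)·!0 = 18564·265 + 8568·44 + 3060·9 + 816·2 + 153·1 + 18·0 + 1·1 = 5325778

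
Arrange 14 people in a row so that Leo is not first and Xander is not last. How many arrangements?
By inclusion-exclusion: 14! - 2×(14-1)! + (14-2)! = 87178291200 - 12454041600 + 479001600 = 75203251200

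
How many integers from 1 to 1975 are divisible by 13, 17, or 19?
⌊1975/13⌋+⌊1975/17⌋+⌊1975/19⌋ - ⌊1975/221⌋-⌊1975/247⌋-⌊1975/323⌋ + ⌊1975/4199⌋ = 151+116+103 - 8-7-6 + 0 = 349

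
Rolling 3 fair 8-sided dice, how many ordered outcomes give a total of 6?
Coefficient of x^6 in (x + x² + ... + x^8)^3. By inclusion-exclusion on dice exceeding 8: Σ_j (-1)^j C(3,j)·C(6-1-8j, 2) = C(3,0)·C(5,2) = 1·10 = 10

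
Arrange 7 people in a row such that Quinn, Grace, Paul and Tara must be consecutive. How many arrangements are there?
Treat the 4 as one block: (7-4+1)! × 4! = 24 × 24 = 576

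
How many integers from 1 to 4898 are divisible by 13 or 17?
⌊4898/13⌋ + ⌊4898/17⌋ - ⌊4898/221⌋ = 376 + 288 - 22 = 642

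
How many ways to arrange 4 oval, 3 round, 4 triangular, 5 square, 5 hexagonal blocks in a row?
21! / (4! × 3! × 4! × 5! × 5!) = 1026615189600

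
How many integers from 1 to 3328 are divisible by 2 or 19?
⌊3328/2⌋ + ⌊3328/19⌋ - ⌊3328/38⌋ = 1664 + 175 - 87 = 1752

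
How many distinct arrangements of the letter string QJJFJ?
5! / (1! × 1! × 3!) = 20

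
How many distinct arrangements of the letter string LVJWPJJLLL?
10! / (1! × 4! × 1! × 1! × 3!) = 25200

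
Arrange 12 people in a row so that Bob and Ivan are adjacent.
Treat as block: (12-1)! × 2! = 39916800 × 2 = 79833600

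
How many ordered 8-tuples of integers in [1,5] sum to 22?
Coefficient of x^22 in (x + x² + ... + x^5)^8. By inclusion-exclusion on dice exceeding 5: Σ_j (-1)^j C(8,j)·C(22-1-5j, 7) = C(8,0)·C(21,7) - C(8,1)·C(16,7) + C(8,2)·C(11,7) = 1·116280 - 8·11440 + 28·330 = 34000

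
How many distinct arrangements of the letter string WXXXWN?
6! / (2! × 3! × 1!) = 60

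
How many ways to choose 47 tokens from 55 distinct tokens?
C(55,47) = 55!/(47!×8!) = 1217566350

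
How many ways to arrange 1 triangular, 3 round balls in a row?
4! / (1! × 3!) = 4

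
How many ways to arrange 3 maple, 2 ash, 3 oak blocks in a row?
8! / (3! × 2! × 3!) = 560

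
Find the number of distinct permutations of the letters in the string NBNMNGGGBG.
10! / (1! × 4! × 2! × 3!) = 12600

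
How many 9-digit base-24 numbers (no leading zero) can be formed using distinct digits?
First digit: 23 choices (nonzero). Then descending: 23 × 23 × 22 × 21 × 20 × 19 × 18 × 17 × 16 = 454697591040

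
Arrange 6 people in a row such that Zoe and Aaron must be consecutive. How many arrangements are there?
Treat the 2 as one block: (6-2+1)! × 2! = 120 × 2 = 240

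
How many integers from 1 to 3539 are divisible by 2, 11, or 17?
⌊3539/2⌋+⌊3539/11⌋+⌊3539/17⌋ - ⌊3539/22⌋-⌊3539/34⌋-⌊3539/187⌋ + ⌊3539/374⌋ = 1769+321+208 - 160-104-18 + 9 = 2025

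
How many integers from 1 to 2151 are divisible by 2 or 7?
⌊2151/2⌋ + ⌊2151/7⌋ - ⌊2151/14⌋ = 1075 + 307 - 153 = 1229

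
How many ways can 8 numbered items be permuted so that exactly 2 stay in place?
Choose the 2 fixed points C(8,2) = 28, derange the rest: !6 = Σ_{j=0}^{6} (-1)^j·6!/j! = 720 - 720 + 360 - 120 + 30 - 6 + 1 = 265. Product = 28 × 265 = 7420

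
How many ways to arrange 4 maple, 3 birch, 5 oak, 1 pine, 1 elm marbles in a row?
14! / (4! × 3! × 5! × 1! × 1!) = 5045040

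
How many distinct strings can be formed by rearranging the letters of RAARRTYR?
8! / (1! × 1! × 4! × 2!) = 840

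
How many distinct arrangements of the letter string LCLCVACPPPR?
11! / (1! × 1! × 3! × 2! × 1! × 3!) = 554400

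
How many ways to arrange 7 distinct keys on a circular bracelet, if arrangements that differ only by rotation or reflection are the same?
(7-1)!/2 = 720/2 = 360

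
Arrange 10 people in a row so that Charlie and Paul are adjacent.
Treat as block: (10-1)! × 2! = 362880 × 2 = 725760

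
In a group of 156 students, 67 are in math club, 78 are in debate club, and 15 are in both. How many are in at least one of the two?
|A∪B| = |A| + |B| - |A∩B| = 67 + 78 - 15 = 130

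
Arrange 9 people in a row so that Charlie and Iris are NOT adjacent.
Total - adjacent = 9! - (9-1)!×2 = 362880 - 80640 = 282240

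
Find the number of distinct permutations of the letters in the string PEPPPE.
6! / (4! × 2!) = 15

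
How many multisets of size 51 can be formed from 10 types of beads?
C(51+10-1, 10-1) = C(60, 9) = 14783142660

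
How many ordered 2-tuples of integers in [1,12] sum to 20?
Coefficient of x^20 in (x + x² + ... + x^12)^2. By inclusion-exclusion on dice exceeding 12: Σ_j (-1)^j C(2,j)·C(20-1-12j, 1) = C(2,0)·C(19,1) - C(2,1)·C(7,1) = 1·19 - 2·7 = 5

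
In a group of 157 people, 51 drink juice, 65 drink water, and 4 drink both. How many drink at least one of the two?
|A∪B| = |A| + |B| - |A∩B| = 51 + 65 - 4 = 112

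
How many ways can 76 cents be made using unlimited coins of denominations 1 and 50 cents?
Coefficient of x^76 in 1/(1-x^1) · 1/(1-x^50). Use j coins of 50 for j = 0..⌊76/50⌋ = 1, the rest in 1s: 1 + 1 = 2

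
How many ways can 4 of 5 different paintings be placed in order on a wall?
P(5,4) = 5!/(5-4)! = 120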